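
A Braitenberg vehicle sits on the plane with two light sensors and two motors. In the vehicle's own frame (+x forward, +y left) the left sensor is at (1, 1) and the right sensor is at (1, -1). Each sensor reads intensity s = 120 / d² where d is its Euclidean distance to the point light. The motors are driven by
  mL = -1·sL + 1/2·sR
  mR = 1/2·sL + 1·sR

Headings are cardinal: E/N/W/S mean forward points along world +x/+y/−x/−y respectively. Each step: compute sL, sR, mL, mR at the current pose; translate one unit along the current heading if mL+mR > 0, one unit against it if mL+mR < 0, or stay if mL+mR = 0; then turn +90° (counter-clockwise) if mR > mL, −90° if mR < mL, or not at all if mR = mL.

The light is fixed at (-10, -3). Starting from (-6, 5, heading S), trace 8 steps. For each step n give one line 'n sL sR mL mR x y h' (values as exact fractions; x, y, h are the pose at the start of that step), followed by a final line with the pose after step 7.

0 60/37 60/29 -630/1073 3090/1073 -6 5 S
1 120/89 120/61 -1980/5429 14340/5429 -6 4 E
2 3/2 6/5 -9/10 39/20 -5 4 N
3 24/13 120/97 -1548/1261 2724/1261 -5 5 W
4 60/37 60/29 -630/1073 3090/1073 -6 5 S
5 120/89 120/61 -1980/5429 14340/5429 -6 4 E
6 3/2 6/5 -9/10 39/20 -5 4 N
7 24/13 120/97 -1548/1261 2724/1261 -5 5 W
final -6 5 S

n=0: pose=(-6,5,S); sL=60/37, sR=60/29; mL=-630/1073, mR=3090/1073; mL+mR=2460/1073 → advance +1; mR−mL=3720/1073 → turn +1·90°
n=1: pose=(-6,4,E); sL=120/89, sR=120/61; mL=-1980/5429, mR=14340/5429; mL+mR=12360/5429 → advance +1; mR−mL=16320/5429 → turn +1·90°
n=2: pose=(-5,4,N); sL=3/2, sR=6/5; mL=-9/10, mR=39/20; mL+mR=21/20 → advance +1; mR−mL=57/20 → turn +1·90°
n=3: pose=(-5,5,W); sL=24/13, sR=120/97; mL=-1548/1261, mR=2724/1261; mL+mR=1176/1261 → advance +1; mR−mL=4272/1261 → turn +1·90°
n=4: pose=(-6,5,S); sL=60/37, sR=60/29; mL=-630/1073, mR=3090/1073; mL+mR=2460/1073 → advance +1; mR−mL=3720/1073 → turn +1·90°
n=5: pose=(-6,4,E); sL=120/89, sR=120/61; mL=-1980/5429, mR=14340/5429; mL+mR=12360/5429 → advance +1; mR−mL=16320/5429 → turn +1·90°
n=6: pose=(-5,4,N); sL=3/2, sR=6/5; mL=-9/10, mR=39/20; mL+mR=21/20 → advance +1; mR−mL=57/20 → turn +1·90°
n=7: pose=(-5,5,W); sL=24/13, sR=120/97; mL=-1548/1261, mR=2724/1261; mL+mR=1176/1261 → advance +1; mR−mL=4272/1261 → turn +1·90°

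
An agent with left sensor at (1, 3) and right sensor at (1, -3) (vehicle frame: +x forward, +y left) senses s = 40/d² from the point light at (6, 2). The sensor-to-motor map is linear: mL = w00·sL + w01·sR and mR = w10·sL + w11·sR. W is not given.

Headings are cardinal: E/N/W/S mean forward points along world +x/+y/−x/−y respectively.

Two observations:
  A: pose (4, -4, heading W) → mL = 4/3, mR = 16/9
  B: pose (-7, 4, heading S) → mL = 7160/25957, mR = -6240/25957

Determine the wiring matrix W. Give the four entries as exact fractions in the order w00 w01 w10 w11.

obs A: pose=(4,-4,W) → sL=4/9, sR=20/9, mL=4/3, mR=16/9
obs B: pose=(-7,4,S) → sL=40/101, sR=40/257, mL=7160/25957, mR=-6240/25957
sensor matrix S = [[4/9, 20/9], [40/101, 40/257]]; det S = -189440/233613
solve [mL_A; mL_B] = S·[w00; w01] and [mR_A; mR_B] = S·[w10; w11]:
  w00 = 1/2, w01 = 1/2, w10 = -1, w11 = 1

1/2 1/2 -1 1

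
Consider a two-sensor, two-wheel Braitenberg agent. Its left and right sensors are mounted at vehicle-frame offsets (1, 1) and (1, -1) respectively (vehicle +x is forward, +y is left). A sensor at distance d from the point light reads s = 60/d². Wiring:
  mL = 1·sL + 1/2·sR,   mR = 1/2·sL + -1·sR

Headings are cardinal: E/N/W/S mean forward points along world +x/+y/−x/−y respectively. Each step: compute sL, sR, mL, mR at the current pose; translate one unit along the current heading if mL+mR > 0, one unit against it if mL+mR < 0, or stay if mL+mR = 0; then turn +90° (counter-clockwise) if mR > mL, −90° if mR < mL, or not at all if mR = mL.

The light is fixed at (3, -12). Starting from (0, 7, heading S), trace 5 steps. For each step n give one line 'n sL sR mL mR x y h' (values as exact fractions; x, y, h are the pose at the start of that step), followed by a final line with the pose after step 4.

n=0: pose=(0,7,S); sL=15/82, sR=3/17; mL=189/697, mR=-237/2788; mL+mR=519/2788 → advance +1; mR−mL=-993/2788 → turn -1·90°
n=1: pose=(0,6,W); sL=12/61, sR=60/377; mL=6354/22997, mR=-1398/22997; mL+mR=4956/22997 → advance +1; mR−mL=-7752/22997 → turn -1·90°
n=2: pose=(-1,6,N); sL=30/193, sR=6/37; mL=1689/7141, mR=-603/7141; mL+mR=1086/7141 → advance +1; mR−mL=-2292/7141 → turn -1·90°
n=3: pose=(-1,7,E); sL=60/409, sR=20/111; mL=10750/45399, mR=-4850/45399; mL+mR=5900/45399 → advance +1; mR−mL=-5200/15133 → turn -1·90°
n=4: pose=(0,7,S); sL=15/82, sR=3/17; mL=189/697, mR=-237/2788; mL+mR=519/2788 → advance +1; mR−mL=-993/2788 → turn -1·90°

0 15/82 3/17 189/697 -237/2788 0 7 S
1 12/61 60/377 6354/22997 -1398/22997 0 6 W
2 30/193 6/37 1689/7141 -603/7141 -1 6 N
3 60/409 20/111 10750/45399 -4850/45399 -1 7 E
4 15/82 3/17 189/697 -237/2788 0 7 S
final 0 6 W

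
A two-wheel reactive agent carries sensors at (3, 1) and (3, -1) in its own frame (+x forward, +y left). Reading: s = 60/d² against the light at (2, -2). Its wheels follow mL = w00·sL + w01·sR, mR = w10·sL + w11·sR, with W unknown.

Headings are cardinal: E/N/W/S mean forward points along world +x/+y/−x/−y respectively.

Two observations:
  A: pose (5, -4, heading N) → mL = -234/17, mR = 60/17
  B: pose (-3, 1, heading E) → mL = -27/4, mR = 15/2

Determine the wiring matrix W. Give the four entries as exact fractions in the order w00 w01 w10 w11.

-1 -1/2 0 1

obs A: pose=(5,-4,N) → sL=12, sR=60/17, mL=-234/17, mR=60/17
obs B: pose=(-3,1,E) → sL=3, sR=15/2, mL=-27/4, mR=15/2
sensor matrix S = [[12, 60/17], [3, 15/2]]; det S = 1350/17
solve [mL_A; mL_B] = S·[w00; w01] and [mR_A; mR_B] = S·[w10; w11]:
  w00 = -1, w01 = -1/2, w10 = 0, w11 = 1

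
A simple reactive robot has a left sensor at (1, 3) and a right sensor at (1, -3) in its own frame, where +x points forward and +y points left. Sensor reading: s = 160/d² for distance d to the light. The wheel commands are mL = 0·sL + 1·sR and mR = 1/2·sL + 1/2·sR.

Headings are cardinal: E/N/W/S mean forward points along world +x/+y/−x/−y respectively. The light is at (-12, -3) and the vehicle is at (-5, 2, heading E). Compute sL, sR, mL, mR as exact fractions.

left sensor world pos  = (-4, 5); dL² = 128
right sensor world pos = (-4, -1); dR² = 68
sL = 160/128 = 5/4
sR = 160/68 = 40/17
mL = 0·sL + 1·sR = 40/17
mR = 1/2·sL + 1/2·sR = 245/136

5/4 40/17 40/17 245/136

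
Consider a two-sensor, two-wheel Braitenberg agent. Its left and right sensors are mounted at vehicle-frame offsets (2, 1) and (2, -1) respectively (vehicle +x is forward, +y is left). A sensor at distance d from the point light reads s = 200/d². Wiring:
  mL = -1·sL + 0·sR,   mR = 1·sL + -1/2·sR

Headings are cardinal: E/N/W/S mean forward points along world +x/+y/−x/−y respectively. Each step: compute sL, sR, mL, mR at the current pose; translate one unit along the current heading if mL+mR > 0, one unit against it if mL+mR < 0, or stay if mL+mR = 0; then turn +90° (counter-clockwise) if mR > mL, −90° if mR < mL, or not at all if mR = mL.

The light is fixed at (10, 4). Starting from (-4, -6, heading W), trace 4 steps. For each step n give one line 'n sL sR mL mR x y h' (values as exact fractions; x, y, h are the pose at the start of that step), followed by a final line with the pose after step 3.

0 200/377 200/337 -200/377 29700/127049 -4 -6 W
1 25/36 10/17 -25/36 245/612 -3 -6 S
2 40/37 200/221 -40/37 5140/8177 -3 -5 E
3 100/137 100/109 -100/137 4050/14933 -4 -5 N
final -4 -6 W

n=0: pose=(-4,-6,W); sL=200/377, sR=200/337; mL=-200/377, mR=29700/127049; mL+mR=-100/337 → advance -1; mR−mL=97100/127049 → turn +1·90°
n=1: pose=(-3,-6,S); sL=25/36, sR=10/17; mL=-25/36, mR=245/612; mL+mR=-5/17 → advance -1; mR−mL=335/306 → turn +1·90°
n=2: pose=(-3,-5,E); sL=40/37, sR=200/221; mL=-40/37, mR=5140/8177; mL+mR=-100/221 → advance -1; mR−mL=13980/8177 → turn +1·90°
n=3: pose=(-4,-5,N); sL=100/137, sR=100/109; mL=-100/137, mR=4050/14933; mL+mR=-50/109 → advance -1; mR−mL=14950/14933 → turn +1·90°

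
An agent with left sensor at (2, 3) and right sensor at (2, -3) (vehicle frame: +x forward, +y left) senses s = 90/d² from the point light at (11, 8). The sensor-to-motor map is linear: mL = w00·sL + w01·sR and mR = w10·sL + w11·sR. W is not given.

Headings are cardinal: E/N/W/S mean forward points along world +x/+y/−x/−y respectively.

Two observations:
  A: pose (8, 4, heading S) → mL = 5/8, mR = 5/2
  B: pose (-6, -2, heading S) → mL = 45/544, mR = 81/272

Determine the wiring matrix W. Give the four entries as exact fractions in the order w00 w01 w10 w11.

obs A: pose=(8,4,S) → sL=5/2, sR=5/4, mL=5/8, mR=5/2
obs B: pose=(-6,-2,S) → sL=9/34, sR=45/272, mL=45/544, mR=81/272
sensor matrix S = [[5/2, 5/4], [9/34, 45/272]]; det S = 45/544
solve [mL_A; mL_B] = S·[w00; w01] and [mR_A; mR_B] = S·[w10; w11]:
  w00 = 0, w01 = 1/2, w10 = 1/2, w11 = 1

0 1/2 1/2 1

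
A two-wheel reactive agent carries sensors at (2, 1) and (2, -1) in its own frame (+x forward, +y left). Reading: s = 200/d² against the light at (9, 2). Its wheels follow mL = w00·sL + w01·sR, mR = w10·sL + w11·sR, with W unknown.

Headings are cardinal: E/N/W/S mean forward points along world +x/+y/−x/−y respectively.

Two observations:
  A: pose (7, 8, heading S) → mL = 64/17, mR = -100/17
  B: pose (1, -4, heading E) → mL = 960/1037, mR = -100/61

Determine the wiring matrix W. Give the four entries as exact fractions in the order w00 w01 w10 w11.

1 -1 -1/2 0

obs A: pose=(7,8,S) → sL=200/17, sR=8, mL=64/17, mR=-100/17
obs B: pose=(1,-4,E) → sL=200/61, sR=40/17, mL=960/1037, mR=-100/61
sensor matrix S = [[200/17, 8], [200/61, 40/17]]; det S = 25600/17629
solve [mL_A; mL_B] = S·[w00; w01] and [mR_A; mR_B] = S·[w10; w11]:
  w00 = 1, w01 = -1, w10 = -1/2, w11 = 0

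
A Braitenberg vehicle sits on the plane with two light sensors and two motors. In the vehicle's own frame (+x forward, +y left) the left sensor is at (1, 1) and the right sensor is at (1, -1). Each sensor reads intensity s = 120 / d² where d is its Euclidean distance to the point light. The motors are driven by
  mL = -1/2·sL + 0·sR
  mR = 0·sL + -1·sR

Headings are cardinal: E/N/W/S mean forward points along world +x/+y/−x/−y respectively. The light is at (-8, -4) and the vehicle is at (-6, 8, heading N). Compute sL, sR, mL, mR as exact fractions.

12/17 60/89 -6/17 -60/89

left sensor world pos  = (-7, 9); dL² = 170
right sensor world pos = (-5, 9); dR² = 178
sL = 120/170 = 12/17
sR = 120/178 = 60/89
mL = -1/2·sL + 0·sR = -6/17
mR = 0·sL + -1·sR = -60/89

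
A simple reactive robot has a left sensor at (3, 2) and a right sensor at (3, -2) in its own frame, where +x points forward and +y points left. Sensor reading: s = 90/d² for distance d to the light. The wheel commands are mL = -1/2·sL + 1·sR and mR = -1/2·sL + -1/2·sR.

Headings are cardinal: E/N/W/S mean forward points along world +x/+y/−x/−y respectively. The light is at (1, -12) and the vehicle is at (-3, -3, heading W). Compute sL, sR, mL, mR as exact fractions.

left sensor world pos  = (-6, -5); dL² = 98
right sensor world pos = (-6, -1); dR² = 170
sL = 90/98 = 45/49
sR = 90/170 = 9/17
mL = -1/2·sL + 1·sR = 117/1666
mR = -1/2·sL + -1/2·sR = -603/833

45/49 9/17 117/1666 -603/833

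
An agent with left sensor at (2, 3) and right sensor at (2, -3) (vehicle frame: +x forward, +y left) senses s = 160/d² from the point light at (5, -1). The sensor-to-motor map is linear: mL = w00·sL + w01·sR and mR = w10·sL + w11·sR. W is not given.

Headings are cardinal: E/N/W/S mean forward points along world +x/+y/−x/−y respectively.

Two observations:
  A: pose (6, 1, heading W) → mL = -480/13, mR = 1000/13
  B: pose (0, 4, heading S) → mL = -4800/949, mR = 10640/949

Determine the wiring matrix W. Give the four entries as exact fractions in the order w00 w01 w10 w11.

obs A: pose=(6,1,W) → sL=80, sR=80/13, mL=-480/13, mR=1000/13
obs B: pose=(0,4,S) → sL=160/13, sR=160/73, mL=-4800/949, mR=10640/949
sensor matrix S = [[80, 80/13], [160/13, 160/73]]; det S = 1228800/12337
solve [mL_A; mL_B] = S·[w00; w01] and [mR_A; mR_B] = S·[w10; w11]:
  w00 = -1/2, w01 = 1/2, w10 = 1, w11 = -1/2

-1/2 1/2 1 -1/2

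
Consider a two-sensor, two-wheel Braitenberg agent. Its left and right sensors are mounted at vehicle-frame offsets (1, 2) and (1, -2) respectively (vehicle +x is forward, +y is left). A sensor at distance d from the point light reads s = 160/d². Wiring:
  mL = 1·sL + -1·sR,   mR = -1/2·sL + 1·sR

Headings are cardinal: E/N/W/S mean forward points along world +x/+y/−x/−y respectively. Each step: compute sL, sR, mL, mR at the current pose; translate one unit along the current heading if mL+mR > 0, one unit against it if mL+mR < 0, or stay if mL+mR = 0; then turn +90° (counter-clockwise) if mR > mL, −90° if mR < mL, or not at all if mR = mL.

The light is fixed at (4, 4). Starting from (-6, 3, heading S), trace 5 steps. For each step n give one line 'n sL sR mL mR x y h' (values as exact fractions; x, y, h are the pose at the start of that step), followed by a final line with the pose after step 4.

0 40/17 40/37 800/629 -60/629 -6 3 S
1 160/137 160/121 -2560/16577 12240/16577 -6 2 W
2 16/9 80/89 704/801 8/801 -7 2 S
3 160/169 32/29 -768/4901 3088/4901 -7 1 W
4 40/29 40/53 960/1537 100/1537 -8 1 S
final -8 0 W

n=0: pose=(-6,3,S); sL=40/17, sR=40/37; mL=800/629, mR=-60/629; mL+mR=20/17 → advance +1; mR−mL=-860/629 → turn -1·90°
n=1: pose=(-6,2,W); sL=160/137, sR=160/121; mL=-2560/16577, mR=12240/16577; mL+mR=80/137 → advance +1; mR−mL=14800/16577 → turn +1·90°
n=2: pose=(-7,2,S); sL=16/9, sR=80/89; mL=704/801, mR=8/801; mL+mR=8/9 → advance +1; mR−mL=-232/267 → turn -1·90°
n=3: pose=(-7,1,W); sL=160/169, sR=32/29; mL=-768/4901, mR=3088/4901; mL+mR=80/169 → advance +1; mR−mL=3856/4901 → turn +1·90°
n=4: pose=(-8,1,S); sL=40/29, sR=40/53; mL=960/1537, mR=100/1537; mL+mR=20/29 → advance +1; mR−mL=-860/1537 → turn -1·90°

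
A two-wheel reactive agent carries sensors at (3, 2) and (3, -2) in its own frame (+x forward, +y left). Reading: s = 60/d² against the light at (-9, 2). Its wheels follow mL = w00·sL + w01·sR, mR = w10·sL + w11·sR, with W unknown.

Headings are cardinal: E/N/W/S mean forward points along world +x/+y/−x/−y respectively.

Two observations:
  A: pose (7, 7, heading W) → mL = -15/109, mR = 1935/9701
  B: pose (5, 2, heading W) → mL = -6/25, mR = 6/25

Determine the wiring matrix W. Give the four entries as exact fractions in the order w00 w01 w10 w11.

obs A: pose=(7,7,W) → sL=30/89, sR=30/109, mL=-15/109, mR=1935/9701
obs B: pose=(5,2,W) → sL=12/25, sR=12/25, mL=-6/25, mR=6/25
sensor matrix S = [[30/89, 30/109], [12/25, 12/25]]; det S = 288/9701
solve [mL_A; mL_B] = S·[w00; w01] and [mR_A; mR_B] = S·[w10; w11]:
  w00 = 0, w01 = -1/2, w10 = 1, w11 = -1/2

0 -1/2 1 -1/2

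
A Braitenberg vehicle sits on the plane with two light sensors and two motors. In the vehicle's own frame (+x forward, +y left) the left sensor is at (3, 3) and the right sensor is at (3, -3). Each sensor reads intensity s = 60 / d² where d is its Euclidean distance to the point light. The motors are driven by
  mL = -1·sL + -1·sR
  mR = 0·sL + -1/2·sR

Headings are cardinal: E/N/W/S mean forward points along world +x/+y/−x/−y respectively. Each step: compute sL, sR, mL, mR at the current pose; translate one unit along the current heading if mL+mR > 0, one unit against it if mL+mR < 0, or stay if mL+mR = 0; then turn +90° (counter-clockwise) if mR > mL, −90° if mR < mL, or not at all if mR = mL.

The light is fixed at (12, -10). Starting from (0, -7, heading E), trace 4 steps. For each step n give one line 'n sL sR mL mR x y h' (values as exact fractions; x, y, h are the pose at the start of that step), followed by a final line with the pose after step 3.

n=0: pose=(0,-7,E); sL=20/39, sR=20/27; mL=-440/351, mR=-10/27; mL+mR=-190/117 → advance -1; mR−mL=310/351 → turn +1·90°
n=1: pose=(-1,-7,N); sL=15/73, sR=15/34; mL=-1605/2482, mR=-15/68; mL+mR=-4305/4964 → advance -1; mR−mL=2115/4964 → turn +1·90°
n=2: pose=(-1,-8,W); sL=60/257, sR=60/281; mL=-32280/72217, mR=-30/281; mL+mR=-39990/72217 → advance -1; mR−mL=24570/72217 → turn +1·90°
n=3: pose=(0,-8,S); sL=30/41, sR=30/113; mL=-4620/4633, mR=-15/113; mL+mR=-5235/4633 → advance -1; mR−mL=4005/4633 → turn +1·90°

0 20/39 20/27 -440/351 -10/27 0 -7 E
1 15/73 15/34 -1605/2482 -15/68 -1 -7 N
2 60/257 60/281 -32280/72217 -30/281 -1 -8 W
3 30/41 30/113 -4620/4633 -15/113 0 -8 S
final 0 -7 E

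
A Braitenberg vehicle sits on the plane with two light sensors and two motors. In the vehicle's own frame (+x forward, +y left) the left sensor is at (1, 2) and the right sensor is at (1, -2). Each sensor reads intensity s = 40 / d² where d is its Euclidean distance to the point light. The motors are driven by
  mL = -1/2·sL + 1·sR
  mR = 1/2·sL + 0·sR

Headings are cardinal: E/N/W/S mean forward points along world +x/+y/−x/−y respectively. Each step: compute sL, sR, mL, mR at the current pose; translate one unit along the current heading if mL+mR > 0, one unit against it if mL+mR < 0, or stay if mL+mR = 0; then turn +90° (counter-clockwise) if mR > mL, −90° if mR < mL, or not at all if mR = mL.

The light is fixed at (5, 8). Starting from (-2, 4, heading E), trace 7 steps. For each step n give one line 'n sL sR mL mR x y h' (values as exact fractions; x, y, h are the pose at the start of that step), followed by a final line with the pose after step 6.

0 1 5/9 1/18 1/2 -2 4 E
1 40/73 8/5 484/365 20/73 -1 4 N
2 20/13 4/5 2/65 10/13 -1 5 E
3 40/53 40/13 1860/689 20/53 0 5 N
4 5/2 5/4 0 5/4 0 6 E
5 40/37 8 276/37 20/37 1 6 N
6 4 20/9 2/9 2 1 7 E
final 2 7 N

n=0: pose=(-2,4,E); sL=1, sR=5/9; mL=1/18, mR=1/2; mL+mR=5/9 → advance +1; mR−mL=4/9 → turn +1·90°
n=1: pose=(-1,4,N); sL=40/73, sR=8/5; mL=484/365, mR=20/73; mL+mR=8/5 → advance +1; mR−mL=-384/365 → turn -1·90°
n=2: pose=(-1,5,E); sL=20/13, sR=4/5; mL=2/65, mR=10/13; mL+mR=4/5 → advance +1; mR−mL=48/65 → turn +1·90°
n=3: pose=(0,5,N); sL=40/53, sR=40/13; mL=1860/689, mR=20/53; mL+mR=40/13 → advance +1; mR−mL=-1600/689 → turn -1·90°
n=4: pose=(0,6,E); sL=5/2, sR=5/4; mL=0, mR=5/4; mL+mR=5/4 → advance +1; mR−mL=5/4 → turn +1·90°
n=5: pose=(1,6,N); sL=40/37, sR=8; mL=276/37, mR=20/37; mL+mR=8 → advance +1; mR−mL=-256/37 → turn -1·90°
n=6: pose=(1,7,E); sL=4, sR=20/9; mL=2/9, mR=2; mL+mR=20/9 → advance +1; mR−mL=16/9 → turn +1·90°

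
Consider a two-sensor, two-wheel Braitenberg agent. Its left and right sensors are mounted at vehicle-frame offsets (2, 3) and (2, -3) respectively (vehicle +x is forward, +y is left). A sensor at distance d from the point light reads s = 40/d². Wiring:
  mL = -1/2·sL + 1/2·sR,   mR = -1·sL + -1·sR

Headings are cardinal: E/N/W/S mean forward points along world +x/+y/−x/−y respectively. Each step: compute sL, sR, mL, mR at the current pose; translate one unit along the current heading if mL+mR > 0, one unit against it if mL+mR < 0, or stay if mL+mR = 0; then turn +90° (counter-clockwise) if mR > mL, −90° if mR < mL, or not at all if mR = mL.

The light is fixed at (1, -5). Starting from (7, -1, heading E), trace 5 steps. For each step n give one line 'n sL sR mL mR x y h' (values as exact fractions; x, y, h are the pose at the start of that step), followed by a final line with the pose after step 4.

0 40/113 8/13 192/1469 -1424/1469 7 -1 E
1 10/17 5 75/34 -95/17 6 -1 S
2 40/13 40/73 -1200/949 -3440/949 6 0 W
3 20/29 4/13 -72/377 -376/377 7 0 N
4 40/113 8/13 192/1469 -1424/1469 7 -1 E
final 6 -1 S

n=0: pose=(7,-1,E); sL=40/113, sR=8/13; mL=192/1469, mR=-1424/1469; mL+mR=-1232/1469 → advance -1; mR−mL=-1616/1469 → turn -1·90°
n=1: pose=(6,-1,S); sL=10/17, sR=5; mL=75/34, mR=-95/17; mL+mR=-115/34 → advance -1; mR−mL=-265/34 → turn -1·90°
n=2: pose=(6,0,W); sL=40/13, sR=40/73; mL=-1200/949, mR=-3440/949; mL+mR=-4640/949 → advance -1; mR−mL=-2240/949 → turn -1·90°
n=3: pose=(7,0,N); sL=20/29, sR=4/13; mL=-72/377, mR=-376/377; mL+mR=-448/377 → advance -1; mR−mL=-304/377 → turn -1·90°
n=4: pose=(7,-1,E); sL=40/113, sR=8/13; mL=192/1469, mR=-1424/1469; mL+mR=-1232/1469 → advance -1; mR−mL=-1616/1469 → turn -1·90°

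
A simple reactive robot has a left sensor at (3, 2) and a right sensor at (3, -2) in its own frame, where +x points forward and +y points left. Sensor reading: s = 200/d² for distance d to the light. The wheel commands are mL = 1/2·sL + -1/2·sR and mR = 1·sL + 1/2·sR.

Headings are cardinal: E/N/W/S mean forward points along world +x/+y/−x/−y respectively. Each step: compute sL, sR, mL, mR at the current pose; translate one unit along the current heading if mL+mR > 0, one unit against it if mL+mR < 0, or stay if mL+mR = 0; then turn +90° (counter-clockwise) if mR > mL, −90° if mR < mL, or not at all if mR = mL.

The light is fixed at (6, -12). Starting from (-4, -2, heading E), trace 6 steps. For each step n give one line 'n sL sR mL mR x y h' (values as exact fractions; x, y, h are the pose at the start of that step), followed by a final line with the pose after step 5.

0 200/193 200/113 -8000/21809 41900/21809 -4 -2 E
1 20/29 100/109 -360/3161 3630/3161 -3 -2 N
2 8/9 200/313 352/2817 3404/2817 -3 -1 W
3 25/16 25/26 125/416 425/208 -4 -1 S
4 200/193 200/113 -8000/21809 41900/21809 -4 -2 E
5 20/29 100/109 -360/3161 3630/3161 -3 -2 N
final -3 -1 W

n=0: pose=(-4,-2,E); sL=200/193, sR=200/113; mL=-8000/21809, mR=41900/21809; mL+mR=300/193 → advance +1; mR−mL=49900/21809 → turn +1·90°
n=1: pose=(-3,-2,N); sL=20/29, sR=100/109; mL=-360/3161, mR=3630/3161; mL+mR=30/29 → advance +1; mR−mL=3990/3161 → turn +1·90°
n=2: pose=(-3,-1,W); sL=8/9, sR=200/313; mL=352/2817, mR=3404/2817; mL+mR=4/3 → advance +1; mR−mL=3052/2817 → turn +1·90°
n=3: pose=(-4,-1,S); sL=25/16, sR=25/26; mL=125/416, mR=425/208; mL+mR=75/32 → advance +1; mR−mL=725/416 → turn +1·90°
n=4: pose=(-4,-2,E); sL=200/193, sR=200/113; mL=-8000/21809, mR=41900/21809; mL+mR=300/193 → advance +1; mR−mL=49900/21809 → turn +1·90°
n=5: pose=(-3,-2,N); sL=20/29, sR=100/109; mL=-360/3161, mR=3630/3161; mL+mR=30/29 → advance +1; mR−mL=3990/3161 → turn +1·90°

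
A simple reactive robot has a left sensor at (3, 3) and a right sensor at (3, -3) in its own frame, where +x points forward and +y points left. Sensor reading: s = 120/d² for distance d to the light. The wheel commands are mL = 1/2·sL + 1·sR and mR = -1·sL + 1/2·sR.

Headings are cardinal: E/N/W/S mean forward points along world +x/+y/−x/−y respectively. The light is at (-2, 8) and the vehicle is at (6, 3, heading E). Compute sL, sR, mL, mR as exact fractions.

left sensor world pos  = (9, 6); dL² = 125
right sensor world pos = (9, 0); dR² = 185
sL = 120/125 = 24/25
sR = 120/185 = 24/37
mL = 1/2·sL + 1·sR = 1044/925
mR = -1·sL + 1/2·sR = -588/925

24/25 24/37 1044/925 -588/925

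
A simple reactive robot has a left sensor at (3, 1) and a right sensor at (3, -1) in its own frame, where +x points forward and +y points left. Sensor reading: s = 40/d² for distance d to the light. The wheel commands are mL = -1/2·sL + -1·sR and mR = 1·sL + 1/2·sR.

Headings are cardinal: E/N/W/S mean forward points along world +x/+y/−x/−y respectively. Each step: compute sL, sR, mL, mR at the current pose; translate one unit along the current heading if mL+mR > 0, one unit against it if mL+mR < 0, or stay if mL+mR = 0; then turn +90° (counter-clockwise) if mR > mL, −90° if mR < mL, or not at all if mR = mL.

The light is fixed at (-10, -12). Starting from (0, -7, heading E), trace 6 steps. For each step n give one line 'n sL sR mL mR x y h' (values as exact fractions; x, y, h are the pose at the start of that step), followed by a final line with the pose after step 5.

n=0: pose=(0,-7,E); sL=8/41, sR=8/37; mL=-476/1517, mR=460/1517; mL+mR=-16/1517 → advance -1; mR−mL=936/1517 → turn +1·90°
n=1: pose=(-1,-7,N); sL=5/16, sR=10/41; mL=-525/1312, mR=285/656; mL+mR=45/1312 → advance +1; mR−mL=1095/1312 → turn +1·90°
n=2: pose=(-1,-6,W); sL=40/61, sR=8/17; mL=-828/1037, mR=924/1037; mL+mR=96/1037 → advance +1; mR−mL=1752/1037 → turn +1·90°
n=3: pose=(-2,-6,S); sL=4/9, sR=20/29; mL=-238/261, mR=206/261; mL+mR=-32/261 → advance -1; mR−mL=148/87 → turn +1·90°
n=4: pose=(-2,-5,E); sL=8/37, sR=40/157; mL=-2108/5809, mR=1996/5809; mL+mR=-112/5809 → advance -1; mR−mL=4104/5809 → turn +1·90°
n=5: pose=(-3,-5,N); sL=5/17, sR=10/41; mL=-545/1394, mR=290/697; mL+mR=35/1394 → advance +1; mR−mL=1125/1394 → turn +1·90°

0 8/41 8/37 -476/1517 460/1517 0 -7 E
1 5/16 10/41 -525/1312 285/656 -1 -7 N
2 40/61 8/17 -828/1037 924/1037 -1 -6 W
3 4/9 20/29 -238/261 206/261 -2 -6 S
4 8/37 40/157 -2108/5809 1996/5809 -2 -5 E
5 5/17 10/41 -545/1394 290/697 -3 -5 N
final -3 -4 W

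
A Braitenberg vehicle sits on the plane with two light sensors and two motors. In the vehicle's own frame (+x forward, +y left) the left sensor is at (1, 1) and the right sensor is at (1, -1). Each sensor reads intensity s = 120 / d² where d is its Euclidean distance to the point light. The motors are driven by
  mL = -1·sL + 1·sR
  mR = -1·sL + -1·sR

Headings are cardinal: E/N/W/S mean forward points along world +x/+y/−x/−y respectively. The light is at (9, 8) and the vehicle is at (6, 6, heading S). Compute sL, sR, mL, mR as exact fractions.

left sensor world pos  = (7, 5); dL² = 13
right sensor world pos = (5, 5); dR² = 25
sL = 120/13 = 120/13
sR = 120/25 = 24/5
mL = -1·sL + 1·sR = -288/65
mR = -1·sL + -1·sR = -912/65

120/13 24/5 -288/65 -912/65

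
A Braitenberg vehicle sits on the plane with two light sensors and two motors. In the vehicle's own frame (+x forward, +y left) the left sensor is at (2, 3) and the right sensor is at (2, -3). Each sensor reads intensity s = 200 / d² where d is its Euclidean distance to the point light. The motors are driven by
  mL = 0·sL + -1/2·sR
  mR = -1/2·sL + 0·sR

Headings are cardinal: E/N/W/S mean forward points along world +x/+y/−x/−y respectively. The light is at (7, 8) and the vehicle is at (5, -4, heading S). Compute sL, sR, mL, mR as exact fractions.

200/197 200/221 -100/221 -100/197

left sensor world pos  = (8, -6); dL² = 197
right sensor world pos = (2, -6); dR² = 221
sL = 200/197 = 200/197
sR = 200/221 = 200/221
mL = 0·sL + -1/2·sR = -100/221
mR = -1/2·sL + 0·sR = -100/197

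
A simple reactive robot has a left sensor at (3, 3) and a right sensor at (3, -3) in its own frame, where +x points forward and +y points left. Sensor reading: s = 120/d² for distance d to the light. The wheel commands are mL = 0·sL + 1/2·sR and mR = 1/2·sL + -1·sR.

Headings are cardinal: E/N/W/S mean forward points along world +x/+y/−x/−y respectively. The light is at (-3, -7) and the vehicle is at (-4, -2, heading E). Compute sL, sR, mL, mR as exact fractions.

30/17 15 15/2 -240/17

left sensor world pos  = (-1, 1); dL² = 68
right sensor world pos = (-1, -5); dR² = 8
sL = 120/68 = 30/17
sR = 120/8 = 15
mL = 0·sL + 1/2·sR = 15/2
mR = 1/2·sL + -1·sR = -240/17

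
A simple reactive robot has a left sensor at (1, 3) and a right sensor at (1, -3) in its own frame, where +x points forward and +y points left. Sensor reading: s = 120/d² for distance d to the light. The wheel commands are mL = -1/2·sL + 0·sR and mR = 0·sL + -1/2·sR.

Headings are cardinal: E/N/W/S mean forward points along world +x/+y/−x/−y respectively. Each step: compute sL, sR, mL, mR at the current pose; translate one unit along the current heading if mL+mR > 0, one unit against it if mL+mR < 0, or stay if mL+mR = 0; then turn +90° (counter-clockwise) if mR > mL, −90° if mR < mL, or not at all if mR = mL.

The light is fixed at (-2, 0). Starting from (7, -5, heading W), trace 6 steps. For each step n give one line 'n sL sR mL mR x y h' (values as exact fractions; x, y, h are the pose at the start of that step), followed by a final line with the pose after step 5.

n=0: pose=(7,-5,W); sL=15/16, sR=30/17; mL=-15/32, mR=-15/17; mL+mR=-735/544 → advance -1; mR−mL=-225/544 → turn -1·90°
n=1: pose=(8,-5,N); sL=24/13, sR=24/37; mL=-12/13, mR=-12/37; mL+mR=-600/481 → advance -1; mR−mL=288/481 → turn +1·90°
n=2: pose=(8,-6,W); sL=20/27, sR=4/3; mL=-10/27, mR=-2/3; mL+mR=-28/27 → advance -1; mR−mL=-8/27 → turn -1·90°
n=3: pose=(9,-6,N); sL=120/89, sR=120/221; mL=-60/89, mR=-60/221; mL+mR=-18600/19669 → advance -1; mR−mL=7920/19669 → turn +1·90°
n=4: pose=(9,-7,W); sL=3/5, sR=30/29; mL=-3/10, mR=-15/29; mL+mR=-237/290 → advance -1; mR−mL=-63/290 → turn -1·90°
n=5: pose=(10,-7,N); sL=40/39, sR=40/87; mL=-20/39, mR=-20/87; mL+mR=-280/377 → advance -1; mR−mL=320/1131 → turn +1·90°

0 15/16 30/17 -15/32 -15/17 7 -5 W
1 24/13 24/37 -12/13 -12/37 8 -5 N
2 20/27 4/3 -10/27 -2/3 8 -6 W
3 120/89 120/221 -60/89 -60/221 9 -6 N
4 3/5 30/29 -3/10 -15/29 9 -7 W
5 40/39 40/87 -20/39 -20/87 10 -7 N
final 10 -8 W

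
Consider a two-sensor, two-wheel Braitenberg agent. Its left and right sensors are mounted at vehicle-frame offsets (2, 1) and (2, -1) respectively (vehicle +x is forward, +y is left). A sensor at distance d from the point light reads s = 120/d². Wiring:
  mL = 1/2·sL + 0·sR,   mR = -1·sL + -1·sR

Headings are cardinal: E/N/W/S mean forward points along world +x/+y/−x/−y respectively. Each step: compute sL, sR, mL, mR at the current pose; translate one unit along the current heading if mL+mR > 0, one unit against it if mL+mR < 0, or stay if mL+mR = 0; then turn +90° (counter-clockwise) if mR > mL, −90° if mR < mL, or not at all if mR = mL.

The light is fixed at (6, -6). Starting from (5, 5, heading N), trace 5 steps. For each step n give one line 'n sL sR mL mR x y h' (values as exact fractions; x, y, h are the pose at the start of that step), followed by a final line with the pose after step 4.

0 120/173 120/169 60/173 -41040/29237 5 5 N
1 60/61 60/41 30/61 -6120/2501 5 4 E
2 24/13 120/73 12/13 -3312/949 4 4 S
3 30/29 3/4 15/29 -207/116 4 5 W
4 120/173 120/169 60/173 -41040/29237 5 5 N
final 5 4 E

n=0: pose=(5,5,N); sL=120/173, sR=120/169; mL=60/173, mR=-41040/29237; mL+mR=-30900/29237 → advance -1; mR−mL=-51180/29237 → turn -1·90°
n=1: pose=(5,4,E); sL=60/61, sR=60/41; mL=30/61, mR=-6120/2501; mL+mR=-4890/2501 → advance -1; mR−mL=-7350/2501 → turn -1·90°
n=2: pose=(4,4,S); sL=24/13, sR=120/73; mL=12/13, mR=-3312/949; mL+mR=-2436/949 → advance -1; mR−mL=-4188/949 → turn -1·90°
n=3: pose=(4,5,W); sL=30/29, sR=3/4; mL=15/29, mR=-207/116; mL+mR=-147/116 → advance -1; mR−mL=-267/116 → turn -1·90°
n=4: pose=(5,5,N); sL=120/173, sR=120/169; mL=60/173, mR=-41040/29237; mL+mR=-30900/29237 → advance -1; mR−mL=-51180/29237 → turn -1·90°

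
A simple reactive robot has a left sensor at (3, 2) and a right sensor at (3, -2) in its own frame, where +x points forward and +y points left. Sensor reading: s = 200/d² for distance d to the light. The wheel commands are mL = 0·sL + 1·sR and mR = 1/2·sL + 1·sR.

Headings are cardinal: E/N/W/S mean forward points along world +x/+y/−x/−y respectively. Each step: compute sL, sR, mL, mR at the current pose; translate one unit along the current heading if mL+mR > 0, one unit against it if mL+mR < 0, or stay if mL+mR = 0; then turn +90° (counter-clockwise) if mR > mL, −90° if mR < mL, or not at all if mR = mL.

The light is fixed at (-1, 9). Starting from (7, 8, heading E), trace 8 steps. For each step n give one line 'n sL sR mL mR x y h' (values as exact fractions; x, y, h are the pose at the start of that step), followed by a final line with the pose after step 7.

n=0: pose=(7,8,E); sL=100/61, sR=20/13; mL=20/13, mR=1870/793; mL+mR=3090/793 → advance +1; mR−mL=50/61 → turn +1·90°
n=1: pose=(8,8,N); sL=200/53, sR=8/5; mL=8/5, mR=924/265; mL+mR=1348/265 → advance +1; mR−mL=100/53 → turn +1·90°
n=2: pose=(8,9,W); sL=5, sR=5; mL=5, mR=15/2; mL+mR=25/2 → advance +1; mR−mL=5/2 → turn +1·90°
n=3: pose=(7,9,S); sL=200/109, sR=40/9; mL=40/9, mR=5260/981; mL+mR=9620/981 → advance +1; mR−mL=100/109 → turn +1·90°
n=4: pose=(7,8,E); sL=100/61, sR=20/13; mL=20/13, mR=1870/793; mL+mR=3090/793 → advance +1; mR−mL=50/61 → turn +1·90°
n=5: pose=(8,8,N); sL=200/53, sR=8/5; mL=8/5, mR=924/265; mL+mR=1348/265 → advance +1; mR−mL=100/53 → turn +1·90°
n=6: pose=(8,9,W); sL=5, sR=5; mL=5, mR=15/2; mL+mR=25/2 → advance +1; mR−mL=5/2 → turn +1·90°
n=7: pose=(7,9,S); sL=200/109, sR=40/9; mL=40/9, mR=5260/981; mL+mR=9620/981 → advance +1; mR−mL=100/109 → turn +1·90°

0 100/61 20/13 20/13 1870/793 7 8 E
1 200/53 8/5 8/5 924/265 8 8 N
2 5 5 5 15/2 8 9 W
3 200/109 40/9 40/9 5260/981 7 9 S
4 100/61 20/13 20/13 1870/793 7 8 E
5 200/53 8/5 8/5 924/265 8 8 N
6 5 5 5 15/2 8 9 W
7 200/109 40/9 40/9 5260/981 7 9 S
final 7 8 E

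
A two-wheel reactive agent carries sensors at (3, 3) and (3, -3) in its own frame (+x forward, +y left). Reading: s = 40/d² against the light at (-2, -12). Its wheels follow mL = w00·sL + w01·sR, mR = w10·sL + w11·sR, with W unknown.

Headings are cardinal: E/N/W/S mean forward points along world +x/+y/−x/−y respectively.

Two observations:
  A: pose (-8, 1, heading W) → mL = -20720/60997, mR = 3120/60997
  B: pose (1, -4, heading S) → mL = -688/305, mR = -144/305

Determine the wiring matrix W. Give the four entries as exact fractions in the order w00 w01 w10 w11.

obs A: pose=(-8,1,W) → sL=40/181, sR=40/337, mL=-20720/60997, mR=3120/60997
obs B: pose=(1,-4,S) → sL=40/61, sR=8/5, mL=-688/305, mR=-144/305
sensor matrix S = [[40/181, 40/337], [40/61, 8/5]]; det S = 1026048/3720817
solve [mL_A; mL_B] = S·[w00; w01] and [mR_A; mR_B] = S·[w10; w11]:
  w00 = -1, w01 = -1, w10 = 1/2, w11 = -1/2

-1 -1 1/2 -1/2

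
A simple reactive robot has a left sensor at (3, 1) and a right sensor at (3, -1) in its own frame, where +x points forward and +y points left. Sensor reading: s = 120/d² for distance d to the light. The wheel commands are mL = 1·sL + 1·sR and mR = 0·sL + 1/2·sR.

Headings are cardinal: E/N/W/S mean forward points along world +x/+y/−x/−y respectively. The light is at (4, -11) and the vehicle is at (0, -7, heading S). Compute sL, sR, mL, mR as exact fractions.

12 60/13 216/13 30/13

left sensor world pos  = (1, -10); dL² = 10
right sensor world pos = (-1, -10); dR² = 26
sL = 120/10 = 12
sR = 120/26 = 60/13
mL = 1·sL + 1·sR = 216/13
mR = 0·sL + 1/2·sR = 30/13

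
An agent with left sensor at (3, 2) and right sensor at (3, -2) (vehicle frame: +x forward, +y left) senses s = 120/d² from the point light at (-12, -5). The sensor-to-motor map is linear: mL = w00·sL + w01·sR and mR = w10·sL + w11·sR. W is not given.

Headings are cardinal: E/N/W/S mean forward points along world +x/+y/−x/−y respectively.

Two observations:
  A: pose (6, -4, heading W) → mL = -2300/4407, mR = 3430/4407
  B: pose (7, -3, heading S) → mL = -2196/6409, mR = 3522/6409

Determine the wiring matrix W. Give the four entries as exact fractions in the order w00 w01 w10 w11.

obs A: pose=(6,-4,W) → sL=60/113, sR=20/39, mL=-2300/4407, mR=3430/4407
obs B: pose=(7,-3,S) → sL=60/221, sR=12/29, mL=-2196/6409, mR=3522/6409
sensor matrix S = [[60/113, 20/39], [60/221, 12/29]]; det S = 757760/9414821
solve [mL_A; mL_B] = S·[w00; w01] and [mR_A; mR_B] = S·[w10; w11]:
  w00 = -1/2, w01 = -1/2, w10 = 1/2, w11 = 1

-1/2 -1/2 1/2 1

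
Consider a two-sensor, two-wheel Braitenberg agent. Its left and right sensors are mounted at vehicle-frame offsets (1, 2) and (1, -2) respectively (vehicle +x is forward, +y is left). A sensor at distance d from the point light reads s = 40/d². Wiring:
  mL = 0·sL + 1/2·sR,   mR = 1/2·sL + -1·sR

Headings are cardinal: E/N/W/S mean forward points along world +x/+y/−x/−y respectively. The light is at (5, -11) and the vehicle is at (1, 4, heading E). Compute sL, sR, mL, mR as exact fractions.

left sensor world pos  = (2, 6); dL² = 298
right sensor world pos = (2, 2); dR² = 178
sL = 40/298 = 20/149
sR = 40/178 = 20/89
mL = 0·sL + 1/2·sR = 10/89
mR = 1/2·sL + -1·sR = -2090/13261

20/149 20/89 10/89 -2090/13261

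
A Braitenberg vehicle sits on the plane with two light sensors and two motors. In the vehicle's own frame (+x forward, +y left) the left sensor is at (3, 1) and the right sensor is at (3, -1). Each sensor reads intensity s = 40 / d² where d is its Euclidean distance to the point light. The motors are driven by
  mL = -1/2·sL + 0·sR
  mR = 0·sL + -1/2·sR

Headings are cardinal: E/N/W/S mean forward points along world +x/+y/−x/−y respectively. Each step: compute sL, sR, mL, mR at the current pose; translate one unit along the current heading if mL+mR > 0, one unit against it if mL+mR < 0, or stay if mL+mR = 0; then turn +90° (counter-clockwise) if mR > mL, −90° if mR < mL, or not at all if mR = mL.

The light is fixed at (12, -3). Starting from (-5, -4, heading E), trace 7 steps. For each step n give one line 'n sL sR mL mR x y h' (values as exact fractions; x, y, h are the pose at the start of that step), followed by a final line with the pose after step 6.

0 10/49 1/5 -5/49 -1/10 -5 -4 E
1 8/73 40/293 -4/73 -20/293 -6 -4 N
2 20/113 20/117 -10/113 -10/117 -6 -5 E
3 40/401 8/65 -20/401 -4/65 -7 -5 N
4 2/13 5/34 -1/13 -5/68 -7 -6 E
5 40/441 40/361 -20/441 -20/361 -8 -6 N
6 20/149 20/157 -10/149 -10/157 -8 -7 E
final -9 -7 N

n=0: pose=(-5,-4,E); sL=10/49, sR=1/5; mL=-5/49, mR=-1/10; mL+mR=-99/490 → advance -1; mR−mL=1/490 → turn +1·90°
n=1: pose=(-6,-4,N); sL=8/73, sR=40/293; mL=-4/73, mR=-20/293; mL+mR=-2632/21389 → advance -1; mR−mL=-288/21389 → turn -1·90°
n=2: pose=(-6,-5,E); sL=20/113, sR=20/117; mL=-10/113, mR=-10/117; mL+mR=-2300/13221 → advance -1; mR−mL=40/13221 → turn +1·90°
n=3: pose=(-7,-5,N); sL=40/401, sR=8/65; mL=-20/401, mR=-4/65; mL+mR=-2904/26065 → advance -1; mR−mL=-304/26065 → turn -1·90°
n=4: pose=(-7,-6,E); sL=2/13, sR=5/34; mL=-1/13, mR=-5/68; mL+mR=-133/884 → advance -1; mR−mL=3/884 → turn +1·90°
n=5: pose=(-8,-6,N); sL=40/441, sR=40/361; mL=-20/441, mR=-20/361; mL+mR=-16040/159201 → advance -1; mR−mL=-1600/159201 → turn -1·90°
n=6: pose=(-8,-7,E); sL=20/149, sR=20/157; mL=-10/149, mR=-10/157; mL+mR=-3060/23393 → advance -1; mR−mL=80/23393 → turn +1·90°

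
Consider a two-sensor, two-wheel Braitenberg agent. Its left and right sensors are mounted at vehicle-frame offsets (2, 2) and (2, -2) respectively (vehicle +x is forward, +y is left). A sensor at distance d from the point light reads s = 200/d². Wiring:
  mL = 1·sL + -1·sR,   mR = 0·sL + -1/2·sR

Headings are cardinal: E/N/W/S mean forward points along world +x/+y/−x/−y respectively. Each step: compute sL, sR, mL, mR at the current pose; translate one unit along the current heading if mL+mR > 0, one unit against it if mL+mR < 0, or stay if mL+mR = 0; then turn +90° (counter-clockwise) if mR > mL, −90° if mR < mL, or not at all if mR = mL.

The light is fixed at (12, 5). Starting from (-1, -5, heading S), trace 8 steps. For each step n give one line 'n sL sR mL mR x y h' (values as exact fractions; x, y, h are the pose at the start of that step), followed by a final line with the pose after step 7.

0 40/53 200/369 4160/19557 -100/369 -1 -5 S
1 100/173 100/137 -3600/23701 -50/137 -1 -4 W
2 40/49 200/149 -3840/7301 -100/149 0 -4 N
3 50/41 50/61 1000/2501 -25/61 0 -5 E
4 40/53 200/369 4160/19557 -100/369 -1 -5 S
5 100/173 100/137 -3600/23701 -50/137 -1 -4 W
6 40/49 200/149 -3840/7301 -100/149 0 -4 N
7 50/41 50/61 1000/2501 -25/61 0 -5 E
final -1 -5 S

n=0: pose=(-1,-5,S); sL=40/53, sR=200/369; mL=4160/19557, mR=-100/369; mL+mR=-380/6519 → advance -1; mR−mL=-9460/19557 → turn -1·90°
n=1: pose=(-1,-4,W); sL=100/173, sR=100/137; mL=-3600/23701, mR=-50/137; mL+mR=-12250/23701 → advance -1; mR−mL=-5050/23701 → turn -1·90°
n=2: pose=(0,-4,N); sL=40/49, sR=200/149; mL=-3840/7301, mR=-100/149; mL+mR=-8740/7301 → advance -1; mR−mL=-1060/7301 → turn -1·90°
n=3: pose=(0,-5,E); sL=50/41, sR=50/61; mL=1000/2501, mR=-25/61; mL+mR=-25/2501 → advance -1; mR−mL=-2025/2501 → turn -1·90°
n=4: pose=(-1,-5,S); sL=40/53, sR=200/369; mL=4160/19557, mR=-100/369; mL+mR=-380/6519 → advance -1; mR−mL=-9460/19557 → turn -1·90°
n=5: pose=(-1,-4,W); sL=100/173, sR=100/137; mL=-3600/23701, mR=-50/137; mL+mR=-12250/23701 → advance -1; mR−mL=-5050/23701 → turn -1·90°
n=6: pose=(0,-4,N); sL=40/49, sR=200/149; mL=-3840/7301, mR=-100/149; mL+mR=-8740/7301 → advance -1; mR−mL=-1060/7301 → turn -1·90°
n=7: pose=(0,-5,E); sL=50/41, sR=50/61; mL=1000/2501, mR=-25/61; mL+mR=-25/2501 → advance -1; mR−mL=-2025/2501 → turn -1·90°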